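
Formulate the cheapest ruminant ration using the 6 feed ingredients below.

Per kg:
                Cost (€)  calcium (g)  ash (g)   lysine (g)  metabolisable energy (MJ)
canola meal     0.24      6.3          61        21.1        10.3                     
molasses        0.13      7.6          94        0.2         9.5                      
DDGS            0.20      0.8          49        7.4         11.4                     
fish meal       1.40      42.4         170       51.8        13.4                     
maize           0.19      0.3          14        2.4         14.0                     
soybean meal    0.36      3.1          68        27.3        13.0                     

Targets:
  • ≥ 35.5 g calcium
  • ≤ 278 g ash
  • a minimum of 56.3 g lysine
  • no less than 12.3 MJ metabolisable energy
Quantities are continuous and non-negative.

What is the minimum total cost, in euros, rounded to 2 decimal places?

€1.09

This is a linear program. Let x1 = kg of canola meal, x2 = kg of molasses, x3 = kg of DDGS, x4 = kg of fish meal, x5 = kg of maize, x6 = kg of soybean meal.
Minimise 0.24x1 + 0.13x2 + 0.2x3 + 1.4x4 + 0.19x5 + 0.36x6 s.t.:
  6.3x1 + 7.6x2 + 0.8x3 + 42.4x4 + 0.3x5 + 3.1x6 ≥ 35.5   (calcium)
  61x1 + 94x2 + 49x3 + 170x4 + 14x5 + 68x6 ≤ 278   (ash)
  21.1x1 + 0.2x2 + 7.4x3 + 51.8x4 + 2.4x5 + 27.3x6 ≥ 56.3   (lysine)
  10.3x1 + 9.5x2 + 11.4x3 + 13.4x4 + 14x5 + 13x6 ≥ 12.3   (metabolisable energy)
  x1, x2, x3, x4, x5, x6 ≥ 0.
The optimal basis is {canola meal, molasses, fish meal}; DDGS, maize, soybean meal drop out. There the calcium, ash, lysine constraints are tight.
That vertex is x1 = 1.746, x2 = 1.153, x4 = 0.3711.
Cost = 0.24·1.746 + 0.13·1.153 + 1.4·0.3711 = 1.0885.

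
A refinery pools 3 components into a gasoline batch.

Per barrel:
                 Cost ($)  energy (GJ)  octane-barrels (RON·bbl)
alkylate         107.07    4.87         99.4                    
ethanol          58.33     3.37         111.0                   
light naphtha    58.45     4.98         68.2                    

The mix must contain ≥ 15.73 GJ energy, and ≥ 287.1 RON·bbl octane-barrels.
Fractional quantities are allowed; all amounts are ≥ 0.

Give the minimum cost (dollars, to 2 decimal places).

$205.38

Set it up as a linear program. Let x1 = barrels of alkylate, x2 = barrels of ethanol, x3 = barrels of light naphtha.
Minimise 107.07x1 + 58.33x2 + 58.45x3 subject to:
  4.87x1 + 3.37x2 + 4.98x3 ≥ 15.73   (energy)
  99.4x1 + 111x2 + 68.2x3 ≥ 287.1   (octane-barrels)
  x1, x2, x3 ≥ 0.
At the optimum only ethanol, light naphtha are positive (alkylate = 0). There the energy and octane-barrels constraints are tight.
That vertex is x2 = 1.105, x3 = 2.411.
Total cost: 58.33·1.105 + 58.45·2.411 = 205.3776.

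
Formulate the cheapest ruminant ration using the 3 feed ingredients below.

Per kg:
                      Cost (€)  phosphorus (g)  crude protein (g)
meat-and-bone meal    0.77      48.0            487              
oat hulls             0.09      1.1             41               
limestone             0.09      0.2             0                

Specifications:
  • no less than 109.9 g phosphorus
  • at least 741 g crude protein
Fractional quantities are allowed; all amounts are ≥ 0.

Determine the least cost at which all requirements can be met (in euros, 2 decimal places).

Treat it as an LP. Let x1 = kg of meat-and-bone meal, x2 = kg of oat hulls, x3 = kg of limestone.
Minimise 0.77x1 + 0.09x2 + 0.09x3 s.t.:
  48x1 + 1.1x2 + 0.2x3 ≥ 109.9   (phosphorus)
  487x1 + 41x2 ≥ 741   (crude protein)
  x1, x2, x3 ≥ 0.
The optimal basis is {meat-and-bone meal}; oat hulls, limestone drop out. There the phosphorus constraint is tight.
That vertex is x1 = 2.29.
Cost = 0.77·2.29 = 1.7633.

€1.76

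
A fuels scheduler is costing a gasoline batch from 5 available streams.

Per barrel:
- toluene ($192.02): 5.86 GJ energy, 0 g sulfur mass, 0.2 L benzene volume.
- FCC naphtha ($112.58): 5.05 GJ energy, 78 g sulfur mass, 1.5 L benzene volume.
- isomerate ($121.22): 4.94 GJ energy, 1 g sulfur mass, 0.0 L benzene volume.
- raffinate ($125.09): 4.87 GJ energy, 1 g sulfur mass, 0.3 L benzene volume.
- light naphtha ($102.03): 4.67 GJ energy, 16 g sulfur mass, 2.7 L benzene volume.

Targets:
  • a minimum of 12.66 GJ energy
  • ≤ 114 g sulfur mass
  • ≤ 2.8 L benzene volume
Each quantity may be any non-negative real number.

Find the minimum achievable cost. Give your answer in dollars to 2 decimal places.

$291.54

This is a linear program. Let x1 = barrels of toluene, x2 = barrels of FCC naphtha, x3 = barrels of isomerate, x4 = barrels of raffinate, x5 = barrels of light naphtha.
Minimise 192.02x1 + 112.58x2 + 121.22x3 + 125.09x4 + 102.03x5 subject to:
  5.86x1 + 5.05x2 + 4.94x3 + 4.87x4 + 4.67x5 ≥ 12.66   (energy)
  78x2 + 1x3 + 1x4 + 16x5 ≤ 114   (sulfur mass)
  0.2x1 + 1.5x2 + 0.3x4 + 2.7x5 ≤ 2.8   (benzene volume)
  x1, x2, x3, x4, x5 ≥ 0.
The cheapest feasible vertex uses only FCC naphtha, isomerate, light naphtha; toluene, raffinate are not used. There the energy, sulfur mass, benzene volume constraints are tight.
Optimal quantities: FCC naphtha = 1.3966 barrels, isomerate = 0.88819 barrels, light naphtha = 0.26116 barrels.
Cost = 112.58·1.3966 + 121.22·0.88819 + 102.03·0.26116 = 291.5418.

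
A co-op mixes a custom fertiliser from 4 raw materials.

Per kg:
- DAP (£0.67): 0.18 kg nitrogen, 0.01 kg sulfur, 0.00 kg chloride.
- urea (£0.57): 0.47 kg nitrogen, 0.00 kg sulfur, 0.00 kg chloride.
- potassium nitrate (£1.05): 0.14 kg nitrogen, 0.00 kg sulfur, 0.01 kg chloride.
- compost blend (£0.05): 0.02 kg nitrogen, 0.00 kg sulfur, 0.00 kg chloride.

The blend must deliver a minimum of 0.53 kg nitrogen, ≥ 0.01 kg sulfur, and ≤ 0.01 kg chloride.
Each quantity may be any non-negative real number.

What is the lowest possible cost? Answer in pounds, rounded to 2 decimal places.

£1.09

Let x1 = kg of DAP, x2 = kg of urea, x3 = kg of potassium nitrate, x4 = kg of compost blend.
Minimise 0.67x1 + 0.57x2 + 1.05x3 + 0.05x4 s.t.:
  0.18x1 + 0.47x2 + 0.14x3 + 0.02x4 ≥ 0.53   (nitrogen)
  0.01x1 ≥ 0.01   (sulfur)
  0.01x3 ≤ 0.01   (chloride)
  x1, x2, x3, x4 ≥ 0.
At the optimum only DAP, urea are positive (potassium nitrate, compost blend = 0). There the nitrogen and sulfur constraints are tight.
So DAP = 1 kg, urea = 0.7447 kg.
Total cost: 0.67·1 + 0.57·0.7447 = 1.0945.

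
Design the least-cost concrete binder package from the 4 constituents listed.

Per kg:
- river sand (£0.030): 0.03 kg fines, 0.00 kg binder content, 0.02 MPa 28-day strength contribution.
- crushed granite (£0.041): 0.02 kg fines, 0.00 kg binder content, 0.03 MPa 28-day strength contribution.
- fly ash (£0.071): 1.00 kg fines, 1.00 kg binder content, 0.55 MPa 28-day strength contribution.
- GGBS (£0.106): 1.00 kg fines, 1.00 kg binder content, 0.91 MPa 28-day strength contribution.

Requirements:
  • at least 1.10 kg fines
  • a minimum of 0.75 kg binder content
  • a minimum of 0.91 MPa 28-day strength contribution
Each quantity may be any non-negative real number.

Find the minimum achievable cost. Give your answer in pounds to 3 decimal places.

£0.108

This is a linear program. Let x1 = kg of river sand, x2 = kg of crushed granite, x3 = kg of fly ash, x4 = kg of GGBS.
min 0.03x1 + 0.041x2 + 0.071x3 + 0.106x4 subject to:
  0.03x1 + 0.02x2 + 1x3 + 1x4 ≥ 1.1   (fines)
  1x3 + 1x4 ≥ 0.75   (binder content)
  0.02x1 + 0.03x2 + 0.55x3 + 0.91x4 ≥ 0.91   (28-day strength contribution)
  x1, x2, x3, x4 ≥ 0.
The cheapest feasible vertex uses only fly ash, GGBS; river sand, crushed granite are not used. Binding constraints: fines and 28-day strength contribution.
That vertex is x3 = 0.2528, x4 = 0.8472.
Hence cost = 0.071·0.2528 + 0.106·0.8472 = £0.10775.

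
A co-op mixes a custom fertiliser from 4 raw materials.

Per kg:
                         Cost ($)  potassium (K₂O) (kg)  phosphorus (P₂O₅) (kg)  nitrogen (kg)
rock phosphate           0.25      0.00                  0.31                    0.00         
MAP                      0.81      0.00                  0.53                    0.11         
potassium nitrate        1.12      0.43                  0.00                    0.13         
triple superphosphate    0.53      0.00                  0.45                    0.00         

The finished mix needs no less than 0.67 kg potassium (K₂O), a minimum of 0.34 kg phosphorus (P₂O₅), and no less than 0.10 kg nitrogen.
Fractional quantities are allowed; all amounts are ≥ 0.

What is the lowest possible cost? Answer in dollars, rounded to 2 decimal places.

$2.02

Let x1 = kg of rock phosphate, x2 = kg of MAP, x3 = kg of potassium nitrate, x4 = kg of triple superphosphate.
Minimize 0.25x1 + 0.81x2 + 1.12x3 + 0.53x4 subject to:
  0.43x3 ≥ 0.67   (potassium (K₂O))
  0.31x1 + 0.53x2 + 0.45x4 ≥ 0.34   (phosphorus (P₂O₅))
  0.11x2 + 0.13x3 ≥ 0.1   (nitrogen)
  x1, x2, x3, x4 ≥ 0.
The optimal basis is {rock phosphate, potassium nitrate}; MAP, triple superphosphate drop out. The potassium (K₂O) and phosphorus (P₂O₅) requirements are met with equality.
So rock phosphate = 1.097 kg, potassium nitrate = 1.558 kg.
Objective = 0.25·1.097 + 1.12·1.558 = 2.0192.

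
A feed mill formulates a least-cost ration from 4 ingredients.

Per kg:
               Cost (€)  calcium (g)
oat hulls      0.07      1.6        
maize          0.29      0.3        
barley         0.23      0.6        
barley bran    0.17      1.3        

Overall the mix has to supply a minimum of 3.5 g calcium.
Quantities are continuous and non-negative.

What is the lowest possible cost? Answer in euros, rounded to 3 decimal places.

€0.153

Let x1 = kg of oat hulls, x2 = kg of maize, x3 = kg of barley, x4 = kg of barley bran.
Minimise 0.07x1 + 0.29x2 + 0.23x3 + 0.17x4 subject to:
  1.6x1 + 0.3x2 + 0.6x3 + 1.3x4 ≥ 3.5   (calcium)
  x1, x2, x3, x4 ≥ 0.
At the optimum only oat hulls is positive (maize, barley, barley bran = 0). Binding constraint: calcium.
So oat hulls = 2.188 kg.
Hence cost = 0.07·2.188 = €0.15316.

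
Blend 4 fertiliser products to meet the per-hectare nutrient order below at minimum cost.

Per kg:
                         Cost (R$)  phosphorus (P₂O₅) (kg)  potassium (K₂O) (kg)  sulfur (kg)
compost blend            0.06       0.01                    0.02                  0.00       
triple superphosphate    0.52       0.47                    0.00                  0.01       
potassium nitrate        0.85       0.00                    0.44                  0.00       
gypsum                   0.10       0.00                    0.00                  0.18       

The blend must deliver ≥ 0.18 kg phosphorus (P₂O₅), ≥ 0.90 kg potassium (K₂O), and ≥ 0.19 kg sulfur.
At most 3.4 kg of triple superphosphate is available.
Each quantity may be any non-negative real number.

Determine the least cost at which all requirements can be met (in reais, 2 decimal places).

Treat it as an LP. Let x1 = kg of compost blend, x2 = kg of triple superphosphate, x3 = kg of potassium nitrate, x4 = kg of gypsum.
Minimize 0.06x1 + 0.52x2 + 0.85x3 + 0.1x4 subject to:
  0.01x1 + 0.47x2 ≥ 0.18   (phosphorus (P₂O₅))
  0.02x1 + 0.44x3 ≥ 0.9   (potassium (K₂O))
  0.01x2 + 0.18x4 ≥ 0.19   (sulfur)
  x2 ≤ 3.4
  x1, x2, x3, x4 ≥ 0.
The cheapest feasible vertex uses only triple superphosphate, potassium nitrate, gypsum; compost blend is not used. Binding constraints: phosphorus (P₂O₅), potassium (K₂O), sulfur.
So triple superphosphate = 0.383 kg, potassium nitrate = 2.045 kg, gypsum = 1.034 kg.
Cost = 0.52·0.383 + 0.85·2.045 + 0.1·1.034 = 2.0408.

R$2.04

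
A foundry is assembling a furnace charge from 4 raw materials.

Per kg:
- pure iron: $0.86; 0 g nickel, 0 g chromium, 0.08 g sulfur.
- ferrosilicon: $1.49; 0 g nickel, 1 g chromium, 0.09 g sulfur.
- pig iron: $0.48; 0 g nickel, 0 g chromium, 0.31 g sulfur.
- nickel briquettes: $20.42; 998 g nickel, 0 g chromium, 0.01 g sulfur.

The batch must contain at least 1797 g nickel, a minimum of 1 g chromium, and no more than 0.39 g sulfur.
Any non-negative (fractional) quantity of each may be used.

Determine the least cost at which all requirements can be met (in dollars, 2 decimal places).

$38.26

Treat it as an LP. Let x1 = kg of pure iron, x2 = kg of ferrosilicon, x3 = kg of pig iron, x4 = kg of nickel briquettes.
Minimize 0.86x1 + 1.49x2 + 0.48x3 + 20.42x4 subject to:
  998x4 ≥ 1797   (nickel)
  1x2 ≥ 1   (chromium)
  0.08x1 + 0.09x2 + 0.31x3 + 0.01x4 ≤ 0.39   (sulfur)
  x1, x2, x3, x4 ≥ 0.
The cheapest feasible vertex uses only ferrosilicon, nickel briquettes; pure iron, pig iron are not used. There the nickel and chromium constraints are tight.
That vertex is x2 = 1, x4 = 1.8006.
Hence cost = 1.49·1 + 20.42·1.8006 = $38.2583.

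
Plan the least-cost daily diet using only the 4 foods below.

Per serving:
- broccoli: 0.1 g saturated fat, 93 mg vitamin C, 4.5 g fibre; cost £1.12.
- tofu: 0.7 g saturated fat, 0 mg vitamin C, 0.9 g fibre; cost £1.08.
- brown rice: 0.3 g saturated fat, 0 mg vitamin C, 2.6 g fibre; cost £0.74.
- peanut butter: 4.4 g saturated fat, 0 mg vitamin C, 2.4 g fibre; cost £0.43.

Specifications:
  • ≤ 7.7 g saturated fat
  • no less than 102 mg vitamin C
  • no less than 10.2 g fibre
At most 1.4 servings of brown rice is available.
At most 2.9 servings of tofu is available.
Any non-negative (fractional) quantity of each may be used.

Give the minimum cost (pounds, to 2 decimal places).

Set it up as a linear program. Let x1 = servings of broccoli, x2 = servings of tofu, x3 = servings of brown rice, x4 = servings of peanut butter.
Minimise 1.12x1 + 1.08x2 + 0.74x3 + 0.43x4 subject to:
  0.1x1 + 0.7x2 + 0.3x3 + 4.4x4 ≤ 7.7   (saturated fat)
  93x1 ≥ 102   (vitamin C)
  4.5x1 + 0.9x2 + 2.6x3 + 2.4x4 ≥ 10.2   (fibre)
  x3 ≤ 1.4
  x2 ≤ 2.9
  x1, x2, x3, x4 ≥ 0.
The optimal basis is {broccoli, peanut butter}; tofu, brown rice drop out. The saturated fat and fibre requirements are met with equality.
Solving gives x1 = 1.35, x4 = 1.719.
Total cost: 1.12·1.35 + 0.43·1.719 = 2.2512.

£2.25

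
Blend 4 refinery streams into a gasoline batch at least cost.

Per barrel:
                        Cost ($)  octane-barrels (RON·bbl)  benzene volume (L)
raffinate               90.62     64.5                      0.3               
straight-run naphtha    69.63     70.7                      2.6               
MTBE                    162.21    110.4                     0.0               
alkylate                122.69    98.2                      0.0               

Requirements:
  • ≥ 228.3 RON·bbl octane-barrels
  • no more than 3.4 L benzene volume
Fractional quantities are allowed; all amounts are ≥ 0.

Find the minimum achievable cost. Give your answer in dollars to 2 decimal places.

Let x1 = barrels of raffinate, x2 = barrels of straight-run naphtha, x3 = barrels of MTBE, x4 = barrels of alkylate.
Minimize 90.62x1 + 69.63x2 + 162.21x3 + 122.69x4 subject to:
  64.5x1 + 70.7x2 + 110.4x3 + 98.2x4 ≥ 228.3   (octane-barrels)
  0.3x1 + 2.6x2 ≤ 3.4   (benzene volume)
  x1, x2, x3, x4 ≥ 0.
At the optimum only straight-run naphtha, alkylate are positive (raffinate, MTBE = 0). There the octane-barrels and benzene volume constraints are tight.
Optimal quantities: straight-run naphtha = 1.3077 barrels, alkylate = 1.3834 barrels.
Hence cost = 69.63·1.3077 + 122.69·1.3834 = $260.7845.

$260.78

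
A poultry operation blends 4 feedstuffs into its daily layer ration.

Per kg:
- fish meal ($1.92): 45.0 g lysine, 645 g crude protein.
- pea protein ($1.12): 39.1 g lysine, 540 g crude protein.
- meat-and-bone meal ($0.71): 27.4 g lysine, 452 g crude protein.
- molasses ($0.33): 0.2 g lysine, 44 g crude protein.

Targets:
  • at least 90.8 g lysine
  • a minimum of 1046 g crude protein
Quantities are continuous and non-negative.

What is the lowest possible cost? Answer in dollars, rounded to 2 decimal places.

Let x1 = kg of fish meal, x2 = kg of pea protein, x3 = kg of meat-and-bone meal, x4 = kg of molasses.
min 1.92x1 + 1.12x2 + 0.71x3 + 0.33x4 s.t.:
  45x1 + 39.1x2 + 27.4x3 + 0.2x4 ≥ 90.8   (lysine)
  645x1 + 540x2 + 452x3 + 44x4 ≥ 1046   (crude protein)
  x1, x2, x3, x4 ≥ 0.
The optimal basis is {meat-and-bone meal}; fish meal, pea protein, molasses drop out. The lysine requirement is met with equality.
Optimal quantities: meat-and-bone meal = 3.314 kg.
Total cost: 0.71·3.314 = 2.3529.

$2.35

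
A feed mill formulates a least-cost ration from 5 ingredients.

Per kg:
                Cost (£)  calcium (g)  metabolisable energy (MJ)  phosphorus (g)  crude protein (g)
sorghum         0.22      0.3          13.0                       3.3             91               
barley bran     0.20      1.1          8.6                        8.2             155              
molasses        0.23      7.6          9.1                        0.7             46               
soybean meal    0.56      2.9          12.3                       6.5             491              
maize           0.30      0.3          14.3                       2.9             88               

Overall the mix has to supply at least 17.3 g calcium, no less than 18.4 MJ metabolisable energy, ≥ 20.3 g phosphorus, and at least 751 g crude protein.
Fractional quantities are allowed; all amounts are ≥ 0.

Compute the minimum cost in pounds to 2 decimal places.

Set it up as a linear program. Let x1 = kg of sorghum, x2 = kg of barley bran, x3 = kg of molasses, x4 = kg of soybean meal, x5 = kg of maize.
Minimize 0.22x1 + 0.2x2 + 0.23x3 + 0.56x4 + 0.3x5 s.t.:
  0.3x1 + 1.1x2 + 7.6x3 + 2.9x4 + 0.3x5 ≥ 17.3   (calcium)
  13x1 + 8.6x2 + 9.1x3 + 12.3x4 + 14.3x5 ≥ 18.4   (metabolisable energy)
  3.3x1 + 8.2x2 + 0.7x3 + 6.5x4 + 2.9x5 ≥ 20.3   (phosphorus)
  91x1 + 155x2 + 46x3 + 491x4 + 88x5 ≥ 751   (crude protein)
  x1, x2, x3, x4, x5 ≥ 0.
At the optimum only barley bran, molasses, soybean meal are positive (sorghum, maize = 0). There the calcium, phosphorus, crude protein constraints are tight.
So barley bran = 1.659 kg, molasses = 1.714 kg, soybean meal = 0.8451 kg.
Hence cost = 0.2·1.659 + 0.23·1.714 + 0.56·0.8451 = £1.1993.

£1.20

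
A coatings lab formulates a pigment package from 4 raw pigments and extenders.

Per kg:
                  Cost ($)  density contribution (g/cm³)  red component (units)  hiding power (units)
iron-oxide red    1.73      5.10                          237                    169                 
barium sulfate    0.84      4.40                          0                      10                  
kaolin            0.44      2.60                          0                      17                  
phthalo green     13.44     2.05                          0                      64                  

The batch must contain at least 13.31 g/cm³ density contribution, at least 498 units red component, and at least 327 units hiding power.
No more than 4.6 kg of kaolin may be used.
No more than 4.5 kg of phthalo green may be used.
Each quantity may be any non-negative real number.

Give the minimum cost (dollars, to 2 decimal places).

Set it up as a linear program. Let x1 = kg of iron-oxide red, x2 = kg of barium sulfate, x3 = kg of kaolin, x4 = kg of phthalo green.
Minimize 1.73x1 + 0.84x2 + 0.44x3 + 13.44x4 with:
  5.1x1 + 4.4x2 + 2.6x3 + 2.05x4 ≥ 13.31   (density contribution)
  237x1 ≥ 498   (red component)
  169x1 + 10x2 + 17x3 + 64x4 ≥ 327   (hiding power)
  x3 ≤ 4.6
  x4 ≤ 4.5
  x1, x2, x3, x4 ≥ 0.
The optimal basis is {iron-oxide red, kaolin}; barium sulfate, phthalo green drop out. The density contribution and red component requirements are met with equality.
That vertex is x1 = 2.101, x3 = 0.9975.
Hence cost = 1.73·2.101 + 0.44·0.9975 = $4.0736.

$4.07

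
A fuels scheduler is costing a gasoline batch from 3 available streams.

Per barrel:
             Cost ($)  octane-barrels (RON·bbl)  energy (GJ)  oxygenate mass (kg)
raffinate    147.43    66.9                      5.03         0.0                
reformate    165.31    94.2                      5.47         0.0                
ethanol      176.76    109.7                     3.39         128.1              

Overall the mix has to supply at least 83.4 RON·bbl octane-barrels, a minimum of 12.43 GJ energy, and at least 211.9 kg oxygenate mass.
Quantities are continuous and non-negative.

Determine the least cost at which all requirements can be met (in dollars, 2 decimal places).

This is a linear program. Let x1 = barrels of raffinate, x2 = barrels of reformate, x3 = barrels of ethanol.
Minimize 147.43x1 + 165.31x2 + 176.76x3 with:
  66.9x1 + 94.2x2 + 109.7x3 ≥ 83.4   (octane-barrels)
  5.03x1 + 5.47x2 + 3.39x3 ≥ 12.43   (energy)
  128.1x3 ≥ 211.9   (oxygenate mass)
  x1, x2, x3 ≥ 0.
The cheapest feasible vertex uses only raffinate, ethanol; reformate is not used. There the energy and oxygenate mass constraints are tight.
Optimal quantities: raffinate = 1.3563 barrels, ethanol = 1.6542 barrels.
Total cost: 147.43·1.3563 + 176.76·1.6542 = 492.3557.

$492.36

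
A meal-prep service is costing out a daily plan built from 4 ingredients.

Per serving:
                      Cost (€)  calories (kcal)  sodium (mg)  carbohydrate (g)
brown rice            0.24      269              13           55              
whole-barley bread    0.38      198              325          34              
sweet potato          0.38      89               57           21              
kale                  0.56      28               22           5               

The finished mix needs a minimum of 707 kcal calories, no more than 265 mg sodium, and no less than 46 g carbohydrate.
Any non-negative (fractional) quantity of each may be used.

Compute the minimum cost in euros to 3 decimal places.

Set it up as a linear program. Let x1 = servings of brown rice, x2 = servings of whole-barley bread, x3 = servings of sweet potato, x4 = servings of kale.
Minimise 0.24x1 + 0.38x2 + 0.38x3 + 0.56x4 subject to:
  269x1 + 198x2 + 89x3 + 28x4 ≥ 707   (calories)
  13x1 + 325x2 + 57x3 + 22x4 ≤ 265   (sodium)
  55x1 + 34x2 + 21x3 + 5x4 ≥ 46   (carbohydrate)
  x1, x2, x3, x4 ≥ 0.
The optimal basis is {brown rice}; whole-barley bread, sweet potato, kale drop out. The calories requirement is met with equality.
That vertex is x1 = 2.628.
Total cost: 0.24·2.628 = 0.63072.

€0.631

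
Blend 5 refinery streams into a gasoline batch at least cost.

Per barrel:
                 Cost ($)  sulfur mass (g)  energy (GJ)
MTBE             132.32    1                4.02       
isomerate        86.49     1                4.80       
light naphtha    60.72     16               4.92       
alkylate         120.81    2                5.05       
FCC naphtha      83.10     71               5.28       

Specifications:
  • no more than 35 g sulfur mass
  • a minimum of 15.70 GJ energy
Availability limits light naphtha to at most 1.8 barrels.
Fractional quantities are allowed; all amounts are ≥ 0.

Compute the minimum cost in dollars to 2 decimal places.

Set it up as a linear program. Let x1 = barrels of MTBE, x2 = barrels of isomerate, x3 = barrels of light naphtha, x4 = barrels of alkylate, x5 = barrels of FCC naphtha.
Minimise 132.32x1 + 86.49x2 + 60.72x3 + 120.81x4 + 83.1x5 subject to:
  1x1 + 1x2 + 16x3 + 2x4 + 71x5 ≤ 35   (sulfur mass)
  4.02x1 + 4.8x2 + 4.92x3 + 5.05x4 + 5.28x5 ≥ 15.7   (energy)
  x3 ≤ 1.8
  x1, x2, x3, x4, x5 ≥ 0.
At the optimum only isomerate, light naphtha, FCC naphtha are positive (MTBE, alkylate = 0). The sulfur mass, energy, the light naphtha cap requirements are met with equality.
So isomerate = 1.3507 barrels, light naphtha = 1.8 barrels, FCC naphtha = 0.0683 barrels.
Total cost: 86.49·1.3507 + 60.72·1.8 + 83.1·0.0683 = 231.7938.

$231.79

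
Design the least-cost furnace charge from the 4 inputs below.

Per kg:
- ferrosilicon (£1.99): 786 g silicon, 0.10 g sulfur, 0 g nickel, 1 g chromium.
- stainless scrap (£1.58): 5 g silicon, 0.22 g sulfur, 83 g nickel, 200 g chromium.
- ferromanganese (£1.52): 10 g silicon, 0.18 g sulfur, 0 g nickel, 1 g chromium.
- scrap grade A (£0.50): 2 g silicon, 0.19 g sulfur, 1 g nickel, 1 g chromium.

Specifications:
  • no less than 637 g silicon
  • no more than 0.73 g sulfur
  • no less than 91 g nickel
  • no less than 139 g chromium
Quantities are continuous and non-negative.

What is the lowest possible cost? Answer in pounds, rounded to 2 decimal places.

£3.33

This is a linear program. Let x1 = kg of ferrosilicon, x2 = kg of stainless scrap, x3 = kg of ferromanganese, x4 = kg of scrap grade A.
min 1.99x1 + 1.58x2 + 1.52x3 + 0.5x4 with:
  786x1 + 5x2 + 10x3 + 2x4 ≥ 637   (silicon)
  0.1x1 + 0.22x2 + 0.18x3 + 0.19x4 ≤ 0.73   (sulfur)
  83x2 + 1x4 ≥ 91   (nickel)
  1x1 + 200x2 + 1x3 + 1x4 ≥ 139   (chromium)
  x1, x2, x3, x4 ≥ 0.
The minimum-cost mix takes nothing from ferromanganese, scrap grade A — only ferrosilicon, stainless scrap. There the silicon and nickel constraints are tight.
Solving gives x1 = 0.8035, x2 = 1.096.
Total cost: 1.99·0.8035 + 1.58·1.096 = 3.3306.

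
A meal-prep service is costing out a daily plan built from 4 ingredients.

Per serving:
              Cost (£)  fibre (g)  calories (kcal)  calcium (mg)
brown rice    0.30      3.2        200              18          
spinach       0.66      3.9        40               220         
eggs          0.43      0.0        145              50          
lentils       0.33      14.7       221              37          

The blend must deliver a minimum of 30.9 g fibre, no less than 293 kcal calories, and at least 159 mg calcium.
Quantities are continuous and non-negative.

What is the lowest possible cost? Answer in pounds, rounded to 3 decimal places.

£0.915

This is a linear program. Let x1 = servings of brown rice, x2 = servings of spinach, x3 = servings of eggs, x4 = servings of lentils.
Minimize 0.3x1 + 0.66x2 + 0.43x3 + 0.33x4 with:
  3.2x1 + 3.9x2 + 14.7x4 ≥ 30.9   (fibre)
  200x1 + 40x2 + 145x3 + 221x4 ≥ 293   (calories)
  18x1 + 220x2 + 50x3 + 37x4 ≥ 159   (calcium)
  x1, x2, x3, x4 ≥ 0.
The cheapest feasible vertex uses only spinach, lentils; brown rice, eggs are not used. Binding constraints: fibre and calcium.
Optimal quantities: spinach = 0.3864 servings, lentils = 2 servings.
Objective = 0.66·0.3864 + 0.33·2 = 0.91502.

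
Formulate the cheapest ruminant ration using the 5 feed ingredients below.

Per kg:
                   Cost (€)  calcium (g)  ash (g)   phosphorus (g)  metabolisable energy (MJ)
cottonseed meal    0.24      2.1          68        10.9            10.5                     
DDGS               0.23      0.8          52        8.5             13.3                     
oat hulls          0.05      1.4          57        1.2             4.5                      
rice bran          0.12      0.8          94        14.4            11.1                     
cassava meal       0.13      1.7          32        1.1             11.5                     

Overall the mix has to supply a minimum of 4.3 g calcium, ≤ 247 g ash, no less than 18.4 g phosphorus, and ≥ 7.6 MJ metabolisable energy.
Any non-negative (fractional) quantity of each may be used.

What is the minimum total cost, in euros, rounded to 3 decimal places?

€0.252

Treat it as an LP. Let x1 = kg of cottonseed meal, x2 = kg of DDGS, x3 = kg of oat hulls, x4 = kg of rice bran, x5 = kg of cassava meal.
min 0.24x1 + 0.23x2 + 0.05x3 + 0.12x4 + 0.13x5 s.t.:
  2.1x1 + 0.8x2 + 1.4x3 + 0.8x4 + 1.7x5 ≥ 4.3   (calcium)
  68x1 + 52x2 + 57x3 + 94x4 + 32x5 ≤ 247   (ash)
  10.9x1 + 8.5x2 + 1.2x3 + 14.4x4 + 1.1x5 ≥ 18.4   (phosphorus)
  10.5x1 + 13.3x2 + 4.5x3 + 11.1x4 + 11.5x5 ≥ 7.6   (metabolisable energy)
  x1, x2, x3, x4, x5 ≥ 0.
The minimum-cost mix takes nothing from cottonseed meal, DDGS, cassava meal — only oat hulls, rice bran. Binding constraints: calcium and phosphorus.
So oat hulls = 2.458 kg, rice bran = 1.073 kg.
Cost = 0.05·2.458 + 0.12·1.073 = 0.25166.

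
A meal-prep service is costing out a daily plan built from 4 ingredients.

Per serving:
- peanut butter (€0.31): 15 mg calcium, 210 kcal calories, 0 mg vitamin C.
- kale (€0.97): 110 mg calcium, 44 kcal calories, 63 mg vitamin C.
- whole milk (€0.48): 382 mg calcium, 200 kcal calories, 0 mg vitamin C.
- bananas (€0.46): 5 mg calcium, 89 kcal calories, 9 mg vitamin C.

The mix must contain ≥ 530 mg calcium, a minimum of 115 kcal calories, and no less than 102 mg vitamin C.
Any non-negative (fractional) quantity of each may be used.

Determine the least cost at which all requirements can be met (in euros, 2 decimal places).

This is a linear program. Let x1 = servings of peanut butter, x2 = servings of kale, x3 = servings of whole milk, x4 = servings of bananas.
Minimize 0.31x1 + 0.97x2 + 0.48x3 + 0.46x4 s.t.:
  15x1 + 110x2 + 382x3 + 5x4 ≥ 530   (calcium)
  210x1 + 44x2 + 200x3 + 89x4 ≥ 115   (calories)
  63x2 + 9x4 ≥ 102   (vitamin C)
  x1, x2, x3, x4 ≥ 0.
At the optimum only kale, whole milk are positive (peanut butter, bananas = 0). The calcium and vitamin C requirements are met with equality.
Optimal quantities: kale = 1.619 servings, whole milk = 0.9212 servings.
Cost = 0.97·1.619 + 0.48·0.9212 = 2.0126.

€2.01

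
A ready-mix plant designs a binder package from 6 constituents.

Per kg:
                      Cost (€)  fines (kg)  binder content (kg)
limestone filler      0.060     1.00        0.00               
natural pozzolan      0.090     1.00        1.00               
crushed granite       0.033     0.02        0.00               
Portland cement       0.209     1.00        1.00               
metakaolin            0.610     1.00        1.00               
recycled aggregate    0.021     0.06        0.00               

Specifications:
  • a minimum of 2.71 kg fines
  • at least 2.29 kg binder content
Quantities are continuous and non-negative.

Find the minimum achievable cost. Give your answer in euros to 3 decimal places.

€0.231

Let x1 = kg of limestone filler, x2 = kg of natural pozzolan, x3 = kg of crushed granite, x4 = kg of Portland cement, x5 = kg of metakaolin, x6 = kg of recycled aggregate.
Minimise 0.06x1 + 0.09x2 + 0.033x3 + 0.209x4 + 0.61x5 + 0.021x6 s.t.:
  1x1 + 1x2 + 0.02x3 + 1x4 + 1x5 + 0.06x6 ≥ 2.71   (fines)
  1x2 + 1x4 + 1x5 ≥ 2.29   (binder content)
  x1, x2, x3, x4, x5, x6 ≥ 0.
The minimum-cost mix takes nothing from crushed granite, Portland cement, metakaolin, recycled aggregate — only limestone filler, natural pozzolan. The fines and binder content requirements are met with equality.
Solving gives x1 = 0.42, x2 = 2.29.
Total cost: 0.06·0.42 + 0.09·2.29 = 0.23130.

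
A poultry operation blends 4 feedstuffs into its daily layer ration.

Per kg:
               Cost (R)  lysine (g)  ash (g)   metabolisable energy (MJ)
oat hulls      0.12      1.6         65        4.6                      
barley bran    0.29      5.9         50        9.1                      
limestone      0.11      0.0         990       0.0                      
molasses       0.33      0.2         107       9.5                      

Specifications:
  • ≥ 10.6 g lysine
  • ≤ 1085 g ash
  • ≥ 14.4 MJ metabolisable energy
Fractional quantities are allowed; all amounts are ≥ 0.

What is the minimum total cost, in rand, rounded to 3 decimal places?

This is a linear program. Let x1 = kg of oat hulls, x2 = kg of barley bran, x3 = kg of limestone, x4 = kg of molasses.
Minimize 0.12x1 + 0.29x2 + 0.11x3 + 0.33x4 with:
  1.6x1 + 5.9x2 + 0.2x4 ≥ 10.6   (lysine)
  65x1 + 50x2 + 990x3 + 107x4 ≤ 1085   (ash)
  4.6x1 + 9.1x2 + 9.5x4 ≥ 14.4   (metabolisable energy)
  x1, x2, x3, x4 ≥ 0.
The minimum-cost mix takes nothing from oat hulls, limestone, molasses — only barley bran. The lysine requirement is met with equality.
So barley bran = 1.797 kg.
Objective = 0.29·1.797 = 0.52113.

R0.521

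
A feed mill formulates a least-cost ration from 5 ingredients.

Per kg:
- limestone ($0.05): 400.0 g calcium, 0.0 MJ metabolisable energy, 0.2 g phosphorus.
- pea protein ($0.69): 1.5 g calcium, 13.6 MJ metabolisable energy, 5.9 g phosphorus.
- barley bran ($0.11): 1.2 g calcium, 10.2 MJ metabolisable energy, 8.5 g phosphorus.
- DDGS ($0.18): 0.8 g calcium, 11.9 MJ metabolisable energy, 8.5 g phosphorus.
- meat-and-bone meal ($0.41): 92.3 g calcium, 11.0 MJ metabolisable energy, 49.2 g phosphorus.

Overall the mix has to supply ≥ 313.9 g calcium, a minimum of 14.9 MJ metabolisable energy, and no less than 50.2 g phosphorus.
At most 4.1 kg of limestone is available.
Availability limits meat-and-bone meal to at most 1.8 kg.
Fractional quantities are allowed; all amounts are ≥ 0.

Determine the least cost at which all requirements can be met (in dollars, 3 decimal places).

Let x1 = kg of limestone, x2 = kg of pea protein, x3 = kg of barley bran, x4 = kg of DDGS, x5 = kg of meat-and-bone meal.
Minimise 0.05x1 + 0.69x2 + 0.11x3 + 0.18x4 + 0.41x5 s.t.:
  400x1 + 1.5x2 + 1.2x3 + 0.8x4 + 92.3x5 ≥ 313.9   (calcium)
  13.6x2 + 10.2x3 + 11.9x4 + 11x5 ≥ 14.9   (metabolisable energy)
  0.2x1 + 5.9x2 + 8.5x3 + 8.5x4 + 49.2x5 ≥ 50.2   (phosphorus)
  x1 ≤ 4.1
  x5 ≤ 1.8
  x1, x2, x3, x4, x5 ≥ 0.
The minimum-cost mix takes nothing from pea protein, DDGS — only limestone, barley bran, meat-and-bone meal. Binding constraints: calcium, metabolisable energy, phosphorus.
That vertex is x1 = 0.5663, x3 = 0.446, x5 = 0.941.
Objective = 0.05·0.5663 + 0.11·0.446 + 0.41·0.941 = 0.46319.

$0.463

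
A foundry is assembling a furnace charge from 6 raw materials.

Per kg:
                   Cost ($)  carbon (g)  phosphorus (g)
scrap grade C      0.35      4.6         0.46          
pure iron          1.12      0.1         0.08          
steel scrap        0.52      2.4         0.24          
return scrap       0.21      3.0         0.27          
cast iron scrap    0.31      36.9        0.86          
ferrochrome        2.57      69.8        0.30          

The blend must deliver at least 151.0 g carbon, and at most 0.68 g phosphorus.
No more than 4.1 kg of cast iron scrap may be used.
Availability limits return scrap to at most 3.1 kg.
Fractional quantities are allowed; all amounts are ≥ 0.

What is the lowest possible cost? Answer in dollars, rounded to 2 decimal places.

Let x1 = kg of scrap grade C, x2 = kg of pure iron, x3 = kg of steel scrap, x4 = kg of return scrap, x5 = kg of cast iron scrap, x6 = kg of ferrochrome.
min 0.35x1 + 1.12x2 + 0.52x3 + 0.21x4 + 0.31x5 + 2.57x6 s.t.:
  4.6x1 + 0.1x2 + 2.4x3 + 3x4 + 36.9x5 + 69.8x6 ≥ 151   (carbon)
  0.46x1 + 0.08x2 + 0.24x3 + 0.27x4 + 0.86x5 + 0.3x6 ≤ 0.68   (phosphorus)
  x5 ≤ 4.1
  x4 ≤ 3.1
  x1, x2, x3, x4, x5, x6 ≥ 0.
The minimum-cost mix takes nothing from scrap grade C, pure iron, steel scrap, return scrap — only cast iron scrap, ferrochrome. There the carbon and phosphorus constraints are tight.
Solving gives x5 = 0.0442, x6 = 2.14.
Cost = 0.31·0.0442 + 2.57·2.14 = 5.5135.

$5.51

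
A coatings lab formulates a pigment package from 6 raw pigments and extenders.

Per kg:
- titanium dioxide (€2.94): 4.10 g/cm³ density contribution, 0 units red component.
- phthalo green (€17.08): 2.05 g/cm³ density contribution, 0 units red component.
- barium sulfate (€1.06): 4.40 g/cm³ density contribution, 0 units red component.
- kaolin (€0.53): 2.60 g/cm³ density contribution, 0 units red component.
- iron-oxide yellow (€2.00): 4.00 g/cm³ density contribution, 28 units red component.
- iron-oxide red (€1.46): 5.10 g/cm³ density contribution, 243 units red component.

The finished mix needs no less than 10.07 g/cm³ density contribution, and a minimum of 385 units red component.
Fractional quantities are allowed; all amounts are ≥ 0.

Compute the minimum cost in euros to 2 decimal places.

Let x1 = kg of titanium dioxide, x2 = kg of phthalo green, x3 = kg of barium sulfate, x4 = kg of kaolin, x5 = kg of iron-oxide yellow, x6 = kg of iron-oxide red.
min 2.94x1 + 17.08x2 + 1.06x3 + 0.53x4 + 2x5 + 1.46x6 with:
  4.1x1 + 2.05x2 + 4.4x3 + 2.6x4 + 4x5 + 5.1x6 ≥ 10.07   (density contribution)
  28x5 + 243x6 ≥ 385   (red component)
  x1, x2, x3, x4, x5, x6 ≥ 0.
The minimum-cost mix takes nothing from titanium dioxide, phthalo green, barium sulfate, iron-oxide yellow — only kaolin, iron-oxide red. Binding constraints: density contribution and red component.
Optimal quantities: kaolin = 0.7653 kg, iron-oxide red = 1.584 kg.
Total cost: 0.53·0.7653 + 1.46·1.584 = 2.7182.

€2.72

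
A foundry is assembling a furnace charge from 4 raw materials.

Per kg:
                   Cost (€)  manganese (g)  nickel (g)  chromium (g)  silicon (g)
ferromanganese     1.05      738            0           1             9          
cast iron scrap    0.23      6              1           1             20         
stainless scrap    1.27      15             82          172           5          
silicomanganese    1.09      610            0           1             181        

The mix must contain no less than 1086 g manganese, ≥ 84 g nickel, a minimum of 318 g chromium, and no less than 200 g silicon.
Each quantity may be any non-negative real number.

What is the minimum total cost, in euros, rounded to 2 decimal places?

Treat it as an LP. Let x1 = kg of ferromanganese, x2 = kg of cast iron scrap, x3 = kg of stainless scrap, x4 = kg of silicomanganese.
min 1.05x1 + 0.23x2 + 1.27x3 + 1.09x4 s.t.:
  738x1 + 6x2 + 15x3 + 610x4 ≥ 1086   (manganese)
  1x2 + 82x3 ≥ 84   (nickel)
  1x1 + 1x2 + 172x3 + 1x4 ≥ 318   (chromium)
  9x1 + 20x2 + 5x3 + 181x4 ≥ 200   (silicon)
  x1, x2, x3, x4 ≥ 0.
The optimal basis is {ferromanganese, stainless scrap, silicomanganese}; cast iron scrap drops out. The manganese, chromium, silicon requirements are met with equality.
So ferromanganese = 0.587 kg, stainless scrap = 1.839 kg, silicomanganese = 1.025 kg.
Cost = 1.05·0.587 + 1.27·1.839 + 1.09·1.025 = 4.0691.

€4.07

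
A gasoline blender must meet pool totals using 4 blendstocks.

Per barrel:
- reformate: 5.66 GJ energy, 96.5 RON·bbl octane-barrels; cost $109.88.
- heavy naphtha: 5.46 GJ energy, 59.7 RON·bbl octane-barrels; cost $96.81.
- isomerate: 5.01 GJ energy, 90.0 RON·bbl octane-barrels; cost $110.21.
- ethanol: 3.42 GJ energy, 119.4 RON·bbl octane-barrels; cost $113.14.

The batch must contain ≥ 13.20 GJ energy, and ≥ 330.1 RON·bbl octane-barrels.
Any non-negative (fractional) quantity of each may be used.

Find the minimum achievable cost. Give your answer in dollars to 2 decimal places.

$336.64

Treat it as an LP. Let x1 = barrels of reformate, x2 = barrels of heavy naphtha, x3 = barrels of isomerate, x4 = barrels of ethanol.
Minimize 109.88x1 + 96.81x2 + 110.21x3 + 113.14x4 with:
  5.66x1 + 5.46x2 + 5.01x3 + 3.42x4 ≥ 13.2   (energy)
  96.5x1 + 59.7x2 + 90x3 + 119.4x4 ≥ 330.1   (octane-barrels)
  x1, x2, x3, x4 ≥ 0.
The optimal basis is {reformate, ethanol}; heavy naphtha, isomerate drop out. Binding constraints: energy and octane-barrels.
Solving gives x1 = 1.2932, x4 = 1.7195.
Objective = 109.88·1.2932 + 113.14·1.7195 = 336.6410.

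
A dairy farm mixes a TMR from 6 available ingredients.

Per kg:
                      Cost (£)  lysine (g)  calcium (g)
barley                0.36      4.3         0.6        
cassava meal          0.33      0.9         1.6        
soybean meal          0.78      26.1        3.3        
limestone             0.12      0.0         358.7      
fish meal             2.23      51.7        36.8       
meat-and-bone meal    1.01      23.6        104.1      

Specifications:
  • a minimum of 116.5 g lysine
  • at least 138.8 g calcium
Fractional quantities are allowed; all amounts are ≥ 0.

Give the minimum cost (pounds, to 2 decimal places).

£3.52

This is a linear program. Let x1 = kg of barley, x2 = kg of cassava meal, x3 = kg of soybean meal, x4 = kg of limestone, x5 = kg of fish meal, x6 = kg of meat-and-bone meal.
min 0.36x1 + 0.33x2 + 0.78x3 + 0.12x4 + 2.23x5 + 1.01x6 s.t.:
  4.3x1 + 0.9x2 + 26.1x3 + 51.7x5 + 23.6x6 ≥ 116.5   (lysine)
  0.6x1 + 1.6x2 + 3.3x3 + 358.7x4 + 36.8x5 + 104.1x6 ≥ 138.8   (calcium)
  x1, x2, x3, x4, x5, x6 ≥ 0.
The minimum-cost mix takes nothing from barley, cassava meal, fish meal, meat-and-bone meal — only soybean meal, limestone. Binding constraints: lysine and calcium.
That vertex is x3 = 4.464, x4 = 0.3459.
Objective = 0.78·4.464 + 0.12·0.3459 = 3.5234.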